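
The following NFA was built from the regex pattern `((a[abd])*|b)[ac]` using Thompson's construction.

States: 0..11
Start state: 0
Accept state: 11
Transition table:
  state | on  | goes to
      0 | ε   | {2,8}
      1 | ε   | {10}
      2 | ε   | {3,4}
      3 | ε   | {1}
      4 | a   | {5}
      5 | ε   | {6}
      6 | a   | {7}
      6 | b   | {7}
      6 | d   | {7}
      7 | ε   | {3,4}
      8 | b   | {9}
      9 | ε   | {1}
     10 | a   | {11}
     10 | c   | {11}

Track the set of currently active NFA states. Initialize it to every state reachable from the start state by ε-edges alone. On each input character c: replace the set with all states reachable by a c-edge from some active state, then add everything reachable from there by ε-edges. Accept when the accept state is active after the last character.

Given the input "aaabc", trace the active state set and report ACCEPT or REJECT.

Answer: ACCEPT

Derivation:
start: ε-closure({0}) = {0,1,2,3,4,8,10}
'a' @ 1: {5,6,11}  [accepting]
'a' @ 2: {1,3,4,7,10}
'a' @ 3: {5,6,11}  [accepting]
'b' @ 4: {1,3,4,7,10}
'c' @ 5: {11}  [accepting]
final: {11}; accept 11 in set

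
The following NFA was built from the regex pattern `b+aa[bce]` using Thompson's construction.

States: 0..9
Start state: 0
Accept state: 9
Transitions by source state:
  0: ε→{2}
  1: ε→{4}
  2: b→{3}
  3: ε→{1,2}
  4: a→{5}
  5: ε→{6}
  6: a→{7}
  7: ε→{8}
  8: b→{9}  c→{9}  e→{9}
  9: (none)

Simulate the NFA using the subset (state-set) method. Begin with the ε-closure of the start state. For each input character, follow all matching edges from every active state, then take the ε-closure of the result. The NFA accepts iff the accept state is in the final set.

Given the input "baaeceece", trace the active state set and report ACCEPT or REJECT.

start: ε-closure({0}) = {0,2}
'b' @ 1: {1,2,3,4}
'a' @ 2: {5,6}
'a' @ 3: {7,8}
'e' @ 4: {9}  ✓accept
'c' @ 5: {}  — state set empty
rest 'eece' ignored (set empty)
after full input: {}  (accept=9 not in)

Answer: REJECT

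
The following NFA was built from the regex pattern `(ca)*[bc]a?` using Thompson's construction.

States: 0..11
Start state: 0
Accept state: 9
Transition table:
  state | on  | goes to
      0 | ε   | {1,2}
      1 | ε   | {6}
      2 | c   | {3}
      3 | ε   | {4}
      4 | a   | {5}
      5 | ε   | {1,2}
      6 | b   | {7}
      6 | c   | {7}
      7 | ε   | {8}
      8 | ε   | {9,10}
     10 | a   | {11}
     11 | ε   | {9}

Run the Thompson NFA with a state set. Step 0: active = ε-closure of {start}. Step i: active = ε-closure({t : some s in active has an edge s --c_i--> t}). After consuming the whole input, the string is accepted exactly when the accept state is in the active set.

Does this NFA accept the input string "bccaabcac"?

S₀ = ε-closure({0}) = {0,1,2,6}
'b' @ 1: {7,8,9,10}  ✓accept
'c' @ 2: {}  — dead — no transitions
rest 'caabcac' ignored (set empty)
end set {} — state 9 not in

Answer: REJECT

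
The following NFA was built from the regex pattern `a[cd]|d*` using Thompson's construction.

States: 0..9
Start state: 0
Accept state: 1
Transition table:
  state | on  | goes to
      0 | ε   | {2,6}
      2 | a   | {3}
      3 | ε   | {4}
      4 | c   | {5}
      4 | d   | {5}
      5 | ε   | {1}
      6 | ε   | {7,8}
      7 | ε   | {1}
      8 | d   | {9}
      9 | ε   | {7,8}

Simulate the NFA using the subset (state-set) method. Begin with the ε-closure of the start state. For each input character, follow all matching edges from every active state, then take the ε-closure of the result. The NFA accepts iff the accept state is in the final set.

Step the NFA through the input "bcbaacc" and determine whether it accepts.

initial (ε-close {0}): {0,1,2,6,7,8}
'b' @ 1: {}  — no active states
rest 'cbaacc' ignored (set empty)
final: {}; accept 1 not in set

Answer: REJECT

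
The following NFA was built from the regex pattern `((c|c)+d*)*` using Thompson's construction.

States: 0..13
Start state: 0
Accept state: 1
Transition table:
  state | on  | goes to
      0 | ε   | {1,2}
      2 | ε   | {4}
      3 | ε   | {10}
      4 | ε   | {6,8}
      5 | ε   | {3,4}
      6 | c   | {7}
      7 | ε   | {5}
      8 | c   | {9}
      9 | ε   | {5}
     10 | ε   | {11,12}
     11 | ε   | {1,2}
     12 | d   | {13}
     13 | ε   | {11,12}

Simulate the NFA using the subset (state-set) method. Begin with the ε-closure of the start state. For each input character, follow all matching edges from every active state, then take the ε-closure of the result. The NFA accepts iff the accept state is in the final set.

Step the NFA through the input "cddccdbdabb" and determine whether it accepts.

Answer: REJECT

Derivation:
initial (ε-close {0}): {0,1,2,4,6,8}
'c' @ 1: {1,2,3,4,5,6,7,8,9,10,11,12}  (accept∈set)
'd' @ 2: {1,2,4,6,8,11,12,13}  (accept∈set)
'd' @ 3: {1,2,4,6,8,11,12,13}  (accept∈set)
'c' @ 4: {1,2,3,4,5,6,7,8,9,10,11,12}  (accept∈set)
'c' @ 5: {1,2,3,4,5,6,7,8,9,10,11,12}  (accept∈set)
'd' @ 6: {1,2,4,6,8,11,12,13}  (accept∈set)
'b' @ 7: {}  — dead — no transitions
rest 'dabb' ignored (set empty)
end set {} — state 1 not in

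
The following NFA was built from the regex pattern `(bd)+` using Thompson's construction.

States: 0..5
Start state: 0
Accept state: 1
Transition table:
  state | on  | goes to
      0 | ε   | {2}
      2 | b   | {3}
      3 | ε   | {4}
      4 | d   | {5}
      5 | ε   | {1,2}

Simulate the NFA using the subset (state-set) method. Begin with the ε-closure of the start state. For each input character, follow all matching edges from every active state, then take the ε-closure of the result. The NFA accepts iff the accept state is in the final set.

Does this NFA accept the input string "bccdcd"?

Answer: REJECT

Trace:
start: ε-closure({0}) = {0,2}
'b' @ 1: {3,4}
'c' @ 2: {}  — no active states
rest 'cdcd' ignored (set empty)
after full input: {}  (accept=1 not in)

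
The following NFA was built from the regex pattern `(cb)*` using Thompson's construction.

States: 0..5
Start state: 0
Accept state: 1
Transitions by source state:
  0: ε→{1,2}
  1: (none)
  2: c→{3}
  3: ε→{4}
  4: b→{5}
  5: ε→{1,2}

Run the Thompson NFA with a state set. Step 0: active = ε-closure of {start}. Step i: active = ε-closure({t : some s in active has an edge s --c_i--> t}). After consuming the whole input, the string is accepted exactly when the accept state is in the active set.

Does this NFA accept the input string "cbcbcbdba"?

start: ε-closure({0}) = {0,1,2}
'c' @ 1: {3,4}
'b' @ 2: {1,2,5}  (accept∈set)
'c' @ 3: {3,4}
'b' @ 4: {1,2,5}  (accept∈set)
'c' @ 5: {3,4}
'b' @ 6: {1,2,5}  (accept∈set)
'd' @ 7: {}  — no active states
rest 'ba' ignored (set empty)
final: {}; accept 1 not in set

Answer: REJECT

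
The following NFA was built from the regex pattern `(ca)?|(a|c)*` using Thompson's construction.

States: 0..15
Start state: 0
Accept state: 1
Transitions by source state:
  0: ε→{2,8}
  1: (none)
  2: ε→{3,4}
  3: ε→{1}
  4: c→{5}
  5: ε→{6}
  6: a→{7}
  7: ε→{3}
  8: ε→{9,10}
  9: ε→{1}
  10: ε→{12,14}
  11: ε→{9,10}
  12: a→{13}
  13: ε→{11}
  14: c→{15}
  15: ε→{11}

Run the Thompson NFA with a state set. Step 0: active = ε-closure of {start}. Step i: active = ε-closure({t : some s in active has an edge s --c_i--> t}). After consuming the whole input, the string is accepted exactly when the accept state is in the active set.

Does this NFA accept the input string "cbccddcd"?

start: ε-closure({0}) = {0,1,2,3,4,8,9,10,12,14}
'c' @ 1: {1,5,6,9,10,11,12,14,15}  (accept∈set)
'b' @ 2: {}  — no active states
rest 'ccddcd' ignored (set empty)
after full input: {}  (accept=1 not in)

Answer: REJECT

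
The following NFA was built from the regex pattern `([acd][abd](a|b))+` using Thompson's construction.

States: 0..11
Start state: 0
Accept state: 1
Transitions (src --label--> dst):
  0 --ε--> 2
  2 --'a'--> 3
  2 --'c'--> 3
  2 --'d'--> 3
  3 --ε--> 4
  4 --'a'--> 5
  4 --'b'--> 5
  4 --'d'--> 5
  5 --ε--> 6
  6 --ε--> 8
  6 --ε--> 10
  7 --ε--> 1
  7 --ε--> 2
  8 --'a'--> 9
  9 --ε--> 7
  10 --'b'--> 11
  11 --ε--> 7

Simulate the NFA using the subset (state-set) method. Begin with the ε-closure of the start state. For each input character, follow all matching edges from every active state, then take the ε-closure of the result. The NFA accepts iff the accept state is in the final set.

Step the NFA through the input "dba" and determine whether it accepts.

S₀ = ε-closure({0}) = {0,2}
'd' @ 1: {3,4}
'b' @ 2: {5,6,8,10}
'a' @ 3: {1,2,7,9}  [accepting]
end set {1,2,7,9} — state 1 in

Answer: ACCEPT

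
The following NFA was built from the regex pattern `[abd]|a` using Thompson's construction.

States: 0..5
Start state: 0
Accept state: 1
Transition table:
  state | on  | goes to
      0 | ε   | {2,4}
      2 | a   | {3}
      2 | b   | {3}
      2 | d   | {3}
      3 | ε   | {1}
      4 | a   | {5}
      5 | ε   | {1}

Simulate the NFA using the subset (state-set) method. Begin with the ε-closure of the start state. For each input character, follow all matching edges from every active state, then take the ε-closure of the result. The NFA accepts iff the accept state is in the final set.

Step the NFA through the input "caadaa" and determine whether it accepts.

Answer: REJECT

Steps:
start: ε-closure({0}) = {0,2,4}
'c' @ 1: {}  — no active states
rest 'aadaa' ignored (set empty)
final: {}; accept 1 not in set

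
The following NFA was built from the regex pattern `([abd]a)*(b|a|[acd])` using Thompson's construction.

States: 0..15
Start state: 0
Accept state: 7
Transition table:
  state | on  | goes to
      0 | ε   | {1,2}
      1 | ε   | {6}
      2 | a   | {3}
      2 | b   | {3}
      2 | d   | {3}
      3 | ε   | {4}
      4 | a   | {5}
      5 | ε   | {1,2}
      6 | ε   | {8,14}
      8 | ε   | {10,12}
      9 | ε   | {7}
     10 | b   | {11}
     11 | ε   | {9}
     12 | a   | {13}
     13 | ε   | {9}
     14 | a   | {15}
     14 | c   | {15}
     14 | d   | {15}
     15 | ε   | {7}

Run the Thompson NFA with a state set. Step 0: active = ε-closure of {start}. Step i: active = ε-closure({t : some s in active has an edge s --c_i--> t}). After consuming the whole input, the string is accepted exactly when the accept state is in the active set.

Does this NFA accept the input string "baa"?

start: ε-closure({0}) = {0,1,2,6,8,10,12,14}
'b' @ 1: {3,4,7,9,11}  [accepting]
'a' @ 2: {1,2,5,6,8,10,12,14}
'a' @ 3: {3,4,7,9,13,15}  [accepting]
end set {3,4,7,9,13,15} — state 7 in

Answer: ACCEPT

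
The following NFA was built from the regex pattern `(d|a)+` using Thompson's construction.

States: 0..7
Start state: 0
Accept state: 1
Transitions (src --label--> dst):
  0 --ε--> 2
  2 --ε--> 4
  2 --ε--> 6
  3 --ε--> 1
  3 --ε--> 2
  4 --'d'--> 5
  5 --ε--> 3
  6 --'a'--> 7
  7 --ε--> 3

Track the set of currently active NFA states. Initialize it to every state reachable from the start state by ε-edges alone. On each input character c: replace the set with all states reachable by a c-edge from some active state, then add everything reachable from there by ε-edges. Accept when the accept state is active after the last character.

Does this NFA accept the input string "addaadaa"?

Answer: ACCEPT

Steps:
S₀ = ε-closure({0}) = {0,2,4,6}
'a' @ 1: {1,2,3,4,6,7}  (accept∈set)
'd' @ 2: {1,2,3,4,5,6}  (accept∈set)
'd' @ 3: {1,2,3,4,5,6}  (accept∈set)
'a' @ 4: {1,2,3,4,6,7}  (accept∈set)
'a' @ 5: {1,2,3,4,6,7}  (accept∈set)
'd' @ 6: {1,2,3,4,5,6}  (accept∈set)
'a' @ 7: {1,2,3,4,6,7}  (accept∈set)
'a' @ 8: {1,2,3,4,6,7}  (accept∈set)
final: {1,2,3,4,6,7}; accept 1 in set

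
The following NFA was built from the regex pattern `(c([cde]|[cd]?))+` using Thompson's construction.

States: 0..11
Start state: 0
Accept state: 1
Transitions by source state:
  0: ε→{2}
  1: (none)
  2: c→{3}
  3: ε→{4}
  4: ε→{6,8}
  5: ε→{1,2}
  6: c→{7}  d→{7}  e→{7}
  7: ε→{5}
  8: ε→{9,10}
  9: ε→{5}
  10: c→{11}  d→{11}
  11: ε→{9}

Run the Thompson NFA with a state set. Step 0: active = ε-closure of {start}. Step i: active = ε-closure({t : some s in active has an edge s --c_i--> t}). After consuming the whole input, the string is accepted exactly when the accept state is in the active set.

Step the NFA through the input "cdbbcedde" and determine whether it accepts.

S₀ = ε-closure({0}) = {0,2}
'c' @ 1: {1,2,3,4,5,6,8,9,10}  (accept∈set)
'd' @ 2: {1,2,5,7,9,11}  (accept∈set)
'b' @ 3: {}  — no active states
rest 'bcedde' ignored (set empty)
after full input: {}  (accept=1 not in)

Answer: REJECT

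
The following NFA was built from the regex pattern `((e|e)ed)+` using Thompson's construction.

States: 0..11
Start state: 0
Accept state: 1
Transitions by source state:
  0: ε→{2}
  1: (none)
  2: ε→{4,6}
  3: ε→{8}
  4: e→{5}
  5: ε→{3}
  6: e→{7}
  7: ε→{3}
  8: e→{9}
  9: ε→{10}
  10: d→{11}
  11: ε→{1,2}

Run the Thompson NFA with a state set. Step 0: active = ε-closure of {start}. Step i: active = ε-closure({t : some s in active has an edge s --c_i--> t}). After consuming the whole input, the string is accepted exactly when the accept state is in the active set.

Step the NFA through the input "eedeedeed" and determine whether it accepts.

Answer: ACCEPT

Steps:
S₀ = ε-closure({0}) = {0,2,4,6}
'e' @ 1: {3,5,7,8}
'e' @ 2: {9,10}
'd' @ 3: {1,2,4,6,11}  (accept∈set)
'e' @ 4: {3,5,7,8}
'e' @ 5: {9,10}
'd' @ 6: {1,2,4,6,11}  (accept∈set)
'e' @ 7: {3,5,7,8}
'e' @ 8: {9,10}
'd' @ 9: {1,2,4,6,11}  (accept∈set)
end set {1,2,4,6,11} — state 1 in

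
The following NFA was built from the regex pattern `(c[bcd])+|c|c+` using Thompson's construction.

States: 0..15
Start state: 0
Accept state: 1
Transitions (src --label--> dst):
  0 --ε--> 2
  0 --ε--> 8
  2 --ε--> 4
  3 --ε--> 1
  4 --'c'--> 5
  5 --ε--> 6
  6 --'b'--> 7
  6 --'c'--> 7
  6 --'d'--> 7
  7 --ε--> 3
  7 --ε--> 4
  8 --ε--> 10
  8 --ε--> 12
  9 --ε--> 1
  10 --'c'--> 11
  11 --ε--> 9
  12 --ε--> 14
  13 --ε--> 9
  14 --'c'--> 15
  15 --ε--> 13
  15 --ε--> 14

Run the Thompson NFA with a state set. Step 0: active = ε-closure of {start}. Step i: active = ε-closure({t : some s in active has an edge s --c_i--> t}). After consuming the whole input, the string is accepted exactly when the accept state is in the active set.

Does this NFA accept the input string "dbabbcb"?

initial (ε-close {0}): {0,2,4,8,10,12,14}
'd' @ 1: {}  — dead — no transitions
rest 'babbcb' ignored (set empty)
final: {}; accept 1 not in set

Answer: REJECT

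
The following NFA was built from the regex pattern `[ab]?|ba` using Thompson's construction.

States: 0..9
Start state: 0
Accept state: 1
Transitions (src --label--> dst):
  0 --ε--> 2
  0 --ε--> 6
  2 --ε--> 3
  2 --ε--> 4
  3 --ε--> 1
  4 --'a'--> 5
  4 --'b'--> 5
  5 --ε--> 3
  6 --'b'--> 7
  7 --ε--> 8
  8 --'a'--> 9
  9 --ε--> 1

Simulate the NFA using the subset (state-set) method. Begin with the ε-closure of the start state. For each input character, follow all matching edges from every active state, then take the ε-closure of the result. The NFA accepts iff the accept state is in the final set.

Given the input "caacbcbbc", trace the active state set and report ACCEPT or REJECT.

Answer: REJECT

Derivation:
start: ε-closure({0}) = {0,1,2,3,4,6}
'c' @ 1: {}  — no active states
rest 'aacbcbbc' ignored (set empty)
after full input: {}  (accept=1 not in)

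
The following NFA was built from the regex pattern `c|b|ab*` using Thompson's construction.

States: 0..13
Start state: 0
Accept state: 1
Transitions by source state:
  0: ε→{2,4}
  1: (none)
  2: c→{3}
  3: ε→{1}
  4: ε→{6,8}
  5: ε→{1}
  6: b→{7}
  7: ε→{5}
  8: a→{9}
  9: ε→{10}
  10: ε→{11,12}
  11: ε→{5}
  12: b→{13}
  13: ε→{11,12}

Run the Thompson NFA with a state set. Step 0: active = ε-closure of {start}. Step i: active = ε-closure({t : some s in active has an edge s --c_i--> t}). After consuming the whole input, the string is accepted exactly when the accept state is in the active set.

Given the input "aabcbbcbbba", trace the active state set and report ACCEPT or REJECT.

S₀ = ε-closure({0}) = {0,2,4,6,8}
'a' @ 1: {1,5,9,10,11,12}  ✓accept
'a' @ 2: {}  — dead — no transitions
rest 'bcbbcbbba' ignored (set empty)
end set {} — state 1 not in

Answer: REJECT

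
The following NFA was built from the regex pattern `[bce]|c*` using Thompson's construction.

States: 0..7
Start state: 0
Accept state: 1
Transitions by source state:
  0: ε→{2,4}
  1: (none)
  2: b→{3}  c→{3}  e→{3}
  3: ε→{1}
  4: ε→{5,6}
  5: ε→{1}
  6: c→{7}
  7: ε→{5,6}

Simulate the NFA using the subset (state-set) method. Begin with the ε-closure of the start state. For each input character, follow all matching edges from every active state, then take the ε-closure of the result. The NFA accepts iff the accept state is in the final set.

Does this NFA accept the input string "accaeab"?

initial (ε-close {0}): {0,1,2,4,5,6}
'a' @ 1: {}  — dead — no transitions
rest 'ccaeab' ignored (set empty)
after full input: {}  (accept=1 not in)

Answer: REJECT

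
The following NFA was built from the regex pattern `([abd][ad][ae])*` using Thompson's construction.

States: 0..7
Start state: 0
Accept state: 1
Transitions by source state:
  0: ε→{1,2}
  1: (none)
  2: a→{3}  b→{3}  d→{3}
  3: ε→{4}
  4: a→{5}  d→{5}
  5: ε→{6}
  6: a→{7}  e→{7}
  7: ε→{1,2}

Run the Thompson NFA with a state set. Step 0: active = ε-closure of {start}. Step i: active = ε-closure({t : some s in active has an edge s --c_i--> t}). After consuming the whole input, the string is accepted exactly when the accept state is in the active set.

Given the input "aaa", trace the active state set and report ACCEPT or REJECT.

Answer: ACCEPT

Steps:
initial (ε-close {0}): {0,1,2}
'a' @ 1: {3,4}
'a' @ 2: {5,6}
'a' @ 3: {1,2,7}  ✓accept
after full input: {1,2,7}  (accept=1 in)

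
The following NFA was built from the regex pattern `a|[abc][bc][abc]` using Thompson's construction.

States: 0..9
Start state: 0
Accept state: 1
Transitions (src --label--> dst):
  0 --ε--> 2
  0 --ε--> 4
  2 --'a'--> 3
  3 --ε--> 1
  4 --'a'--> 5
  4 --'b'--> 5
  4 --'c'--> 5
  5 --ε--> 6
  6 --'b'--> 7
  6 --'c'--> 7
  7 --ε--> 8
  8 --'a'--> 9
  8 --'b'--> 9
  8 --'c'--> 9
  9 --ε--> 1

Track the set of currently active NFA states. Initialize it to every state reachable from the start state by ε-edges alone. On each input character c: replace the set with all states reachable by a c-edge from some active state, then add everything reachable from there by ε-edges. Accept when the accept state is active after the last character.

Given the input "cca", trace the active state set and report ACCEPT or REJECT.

Answer: ACCEPT

Steps:
S₀ = ε-closure({0}) = {0,2,4}
'c' @ 1: {5,6}
'c' @ 2: {7,8}
'a' @ 3: {1,9}  [accepting]
end set {1,9} — state 1 in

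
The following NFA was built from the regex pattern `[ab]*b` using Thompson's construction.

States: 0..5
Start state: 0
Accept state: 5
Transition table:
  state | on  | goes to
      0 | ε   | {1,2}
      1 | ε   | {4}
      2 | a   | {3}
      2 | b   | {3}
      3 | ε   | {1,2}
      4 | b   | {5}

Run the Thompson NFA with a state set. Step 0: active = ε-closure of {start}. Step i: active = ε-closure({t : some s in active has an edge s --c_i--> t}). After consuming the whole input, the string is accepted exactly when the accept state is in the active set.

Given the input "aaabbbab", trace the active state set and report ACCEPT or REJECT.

initial (ε-close {0}): {0,1,2,4}
'a' @ 1: {1,2,3,4}
'a' @ 2: {1,2,3,4}
'a' @ 3: {1,2,3,4}
'b' @ 4: {1,2,3,4,5}  ✓accept
'b' @ 5: {1,2,3,4,5}  ✓accept
'b' @ 6: {1,2,3,4,5}  ✓accept
'a' @ 7: {1,2,3,4}
'b' @ 8: {1,2,3,4,5}  ✓accept
final: {1,2,3,4,5}; accept 5 in set

Answer: ACCEPT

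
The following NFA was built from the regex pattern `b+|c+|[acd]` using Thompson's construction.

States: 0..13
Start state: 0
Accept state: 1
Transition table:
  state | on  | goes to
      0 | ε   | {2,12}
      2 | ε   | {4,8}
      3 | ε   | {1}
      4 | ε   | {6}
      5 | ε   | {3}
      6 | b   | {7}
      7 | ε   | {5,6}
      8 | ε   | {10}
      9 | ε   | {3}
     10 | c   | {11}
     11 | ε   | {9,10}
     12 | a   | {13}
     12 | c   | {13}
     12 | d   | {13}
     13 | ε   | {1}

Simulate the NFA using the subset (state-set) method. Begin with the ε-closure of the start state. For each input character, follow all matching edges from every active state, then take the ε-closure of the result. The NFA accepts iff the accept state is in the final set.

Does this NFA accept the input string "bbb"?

Answer: ACCEPT

Steps:
S₀ = ε-closure({0}) = {0,2,4,6,8,10,12}
'b' @ 1: {1,3,5,6,7}  [accepting]
'b' @ 2: {1,3,5,6,7}  [accepting]
'b' @ 3: {1,3,5,6,7}  [accepting]
final: {1,3,5,6,7}; accept 1 in set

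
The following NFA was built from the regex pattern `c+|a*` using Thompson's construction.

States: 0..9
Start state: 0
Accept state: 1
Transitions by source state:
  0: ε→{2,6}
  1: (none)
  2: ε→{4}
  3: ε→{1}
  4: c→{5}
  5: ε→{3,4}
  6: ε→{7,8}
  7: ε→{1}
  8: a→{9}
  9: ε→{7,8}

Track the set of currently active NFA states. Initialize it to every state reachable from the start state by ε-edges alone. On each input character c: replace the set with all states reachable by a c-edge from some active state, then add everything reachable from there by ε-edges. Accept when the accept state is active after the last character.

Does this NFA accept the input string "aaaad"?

start: ε-closure({0}) = {0,1,2,4,6,7,8}
'a' @ 1: {1,7,8,9}  (accept∈set)
'a' @ 2: {1,7,8,9}  (accept∈set)
'a' @ 3: {1,7,8,9}  (accept∈set)
'a' @ 4: {1,7,8,9}  (accept∈set)
'd' @ 5: {}  — state set empty
after full input: {}  (accept=1 not in)

Answer: REJECT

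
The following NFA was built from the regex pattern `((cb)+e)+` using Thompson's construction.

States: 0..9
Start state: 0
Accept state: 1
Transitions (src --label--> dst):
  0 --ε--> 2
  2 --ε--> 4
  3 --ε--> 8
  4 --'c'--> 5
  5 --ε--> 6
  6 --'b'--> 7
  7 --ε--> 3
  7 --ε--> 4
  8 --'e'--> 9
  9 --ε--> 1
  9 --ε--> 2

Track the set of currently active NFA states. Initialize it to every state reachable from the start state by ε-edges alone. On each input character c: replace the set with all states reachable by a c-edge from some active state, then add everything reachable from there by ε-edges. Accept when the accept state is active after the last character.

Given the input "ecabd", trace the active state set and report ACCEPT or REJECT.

S₀ = ε-closure({0}) = {0,2,4}
'e' @ 1: {}  — dead — no transitions
rest 'cabd' ignored (set empty)
end set {} — state 1 not in

Answer: REJECT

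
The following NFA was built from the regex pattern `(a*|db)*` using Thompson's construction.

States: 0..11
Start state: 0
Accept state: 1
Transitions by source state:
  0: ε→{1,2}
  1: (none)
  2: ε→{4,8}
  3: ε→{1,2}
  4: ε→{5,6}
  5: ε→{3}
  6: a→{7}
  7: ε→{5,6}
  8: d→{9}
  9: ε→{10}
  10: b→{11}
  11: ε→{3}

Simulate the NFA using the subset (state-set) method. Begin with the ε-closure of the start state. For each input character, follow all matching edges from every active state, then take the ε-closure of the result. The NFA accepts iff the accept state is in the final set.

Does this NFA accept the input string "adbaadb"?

S₀ = ε-closure({0}) = {0,1,2,3,4,5,6,8}
'a' @ 1: {1,2,3,4,5,6,7,8}  ✓accept
'd' @ 2: {9,10}
'b' @ 3: {1,2,3,4,5,6,8,11}  ✓accept
'a' @ 4: {1,2,3,4,5,6,7,8}  ✓accept
'a' @ 5: {1,2,3,4,5,6,7,8}  ✓accept
'd' @ 6: {9,10}
'b' @ 7: {1,2,3,4,5,6,8,11}  ✓accept
final: {1,2,3,4,5,6,8,11}; accept 1 in set

Answer: ACCEPT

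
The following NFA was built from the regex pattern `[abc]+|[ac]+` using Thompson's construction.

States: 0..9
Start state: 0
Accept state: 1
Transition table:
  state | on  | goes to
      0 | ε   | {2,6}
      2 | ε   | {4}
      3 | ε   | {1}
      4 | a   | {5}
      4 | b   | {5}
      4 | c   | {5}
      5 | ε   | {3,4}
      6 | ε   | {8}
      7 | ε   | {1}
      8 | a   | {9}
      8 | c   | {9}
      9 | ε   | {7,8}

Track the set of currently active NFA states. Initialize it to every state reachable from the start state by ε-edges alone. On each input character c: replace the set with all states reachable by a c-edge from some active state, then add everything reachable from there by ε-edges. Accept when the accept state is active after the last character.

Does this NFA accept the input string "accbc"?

Answer: ACCEPT

Trace:
initial (ε-close {0}): {0,2,4,6,8}
'a' @ 1: {1,3,4,5,7,8,9}  [accepting]
'c' @ 2: {1,3,4,5,7,8,9}  [accepting]
'c' @ 3: {1,3,4,5,7,8,9}  [accepting]
'b' @ 4: {1,3,4,5}  [accepting]
'c' @ 5: {1,3,4,5}  [accepting]
end set {1,3,4,5} — state 1 in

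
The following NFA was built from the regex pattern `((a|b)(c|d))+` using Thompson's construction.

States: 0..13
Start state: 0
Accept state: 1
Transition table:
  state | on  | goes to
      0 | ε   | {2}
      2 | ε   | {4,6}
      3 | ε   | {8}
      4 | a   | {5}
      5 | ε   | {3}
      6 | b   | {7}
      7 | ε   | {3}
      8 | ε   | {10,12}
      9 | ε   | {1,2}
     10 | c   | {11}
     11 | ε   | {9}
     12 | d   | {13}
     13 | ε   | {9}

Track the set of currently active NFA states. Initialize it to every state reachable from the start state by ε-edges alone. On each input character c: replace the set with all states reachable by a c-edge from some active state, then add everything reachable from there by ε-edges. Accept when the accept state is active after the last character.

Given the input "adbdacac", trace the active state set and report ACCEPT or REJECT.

Answer: ACCEPT

Steps:
start: ε-closure({0}) = {0,2,4,6}
'a' @ 1: {3,5,8,10,12}
'd' @ 2: {1,2,4,6,9,13}  (accept∈set)
'b' @ 3: {3,7,8,10,12}
'd' @ 4: {1,2,4,6,9,13}  (accept∈set)
'a' @ 5: {3,5,8,10,12}
'c' @ 6: {1,2,4,6,9,11}  (accept∈set)
'a' @ 7: {3,5,8,10,12}
'c' @ 8: {1,2,4,6,9,11}  (accept∈set)
end set {1,2,4,6,9,11} — state 1 in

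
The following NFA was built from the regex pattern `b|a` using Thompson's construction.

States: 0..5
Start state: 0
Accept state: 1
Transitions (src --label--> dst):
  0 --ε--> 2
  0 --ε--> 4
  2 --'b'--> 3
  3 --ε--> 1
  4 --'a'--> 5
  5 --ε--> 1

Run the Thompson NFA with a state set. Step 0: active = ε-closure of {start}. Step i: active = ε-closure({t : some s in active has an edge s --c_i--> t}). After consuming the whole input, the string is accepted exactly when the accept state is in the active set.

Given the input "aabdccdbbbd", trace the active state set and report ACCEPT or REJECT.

S₀ = ε-closure({0}) = {0,2,4}
'a' @ 1: {1,5}  [accepting]
'a' @ 2: {}  — state set empty
rest 'bdccdbbbd' ignored (set empty)
after full input: {}  (accept=1 not in)

Answer: REJECT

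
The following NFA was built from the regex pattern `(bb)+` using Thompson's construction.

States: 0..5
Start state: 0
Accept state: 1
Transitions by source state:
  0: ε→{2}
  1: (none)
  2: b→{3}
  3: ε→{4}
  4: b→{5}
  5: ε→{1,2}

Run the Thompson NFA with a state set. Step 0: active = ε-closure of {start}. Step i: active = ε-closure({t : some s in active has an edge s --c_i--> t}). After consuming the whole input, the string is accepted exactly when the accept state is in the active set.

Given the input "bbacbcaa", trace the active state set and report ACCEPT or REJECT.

start: ε-closure({0}) = {0,2}
'b' @ 1: {3,4}
'b' @ 2: {1,2,5}  ✓accept
'a' @ 3: {}  — state set empty
rest 'cbcaa' ignored (set empty)
final: {}; accept 1 not in set

Answer: REJECT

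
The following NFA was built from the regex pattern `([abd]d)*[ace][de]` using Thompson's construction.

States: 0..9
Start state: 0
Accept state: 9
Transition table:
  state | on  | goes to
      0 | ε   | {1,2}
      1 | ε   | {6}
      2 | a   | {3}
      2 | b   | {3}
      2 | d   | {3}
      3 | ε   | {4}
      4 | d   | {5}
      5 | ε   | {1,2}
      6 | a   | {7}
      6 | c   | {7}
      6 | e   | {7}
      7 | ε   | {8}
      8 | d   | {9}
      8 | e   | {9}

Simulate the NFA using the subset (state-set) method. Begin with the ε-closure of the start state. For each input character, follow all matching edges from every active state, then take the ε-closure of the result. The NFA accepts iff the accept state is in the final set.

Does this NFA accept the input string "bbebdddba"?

initial (ε-close {0}): {0,1,2,6}
'b' @ 1: {3,4}
'b' @ 2: {}  — state set empty
rest 'ebdddba' ignored (set empty)
end set {} — state 9 not in

Answer: REJECT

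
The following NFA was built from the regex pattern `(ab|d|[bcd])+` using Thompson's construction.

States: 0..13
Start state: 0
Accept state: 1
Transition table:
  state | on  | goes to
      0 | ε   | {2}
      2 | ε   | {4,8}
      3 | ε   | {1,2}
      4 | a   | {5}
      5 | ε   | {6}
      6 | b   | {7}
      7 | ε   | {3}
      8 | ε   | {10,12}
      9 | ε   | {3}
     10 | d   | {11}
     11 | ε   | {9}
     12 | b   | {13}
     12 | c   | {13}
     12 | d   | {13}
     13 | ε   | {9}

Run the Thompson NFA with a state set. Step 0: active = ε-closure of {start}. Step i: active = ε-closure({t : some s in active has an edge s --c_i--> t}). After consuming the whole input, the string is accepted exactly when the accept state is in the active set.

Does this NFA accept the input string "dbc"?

Answer: ACCEPT

Trace:
initial (ε-close {0}): {0,2,4,8,10,12}
'd' @ 1: {1,2,3,4,8,9,10,11,12,13}  (accept∈set)
'b' @ 2: {1,2,3,4,8,9,10,12,13}  (accept∈set)
'c' @ 3: {1,2,3,4,8,9,10,12,13}  (accept∈set)
final: {1,2,3,4,8,9,10,12,13}; accept 1 in set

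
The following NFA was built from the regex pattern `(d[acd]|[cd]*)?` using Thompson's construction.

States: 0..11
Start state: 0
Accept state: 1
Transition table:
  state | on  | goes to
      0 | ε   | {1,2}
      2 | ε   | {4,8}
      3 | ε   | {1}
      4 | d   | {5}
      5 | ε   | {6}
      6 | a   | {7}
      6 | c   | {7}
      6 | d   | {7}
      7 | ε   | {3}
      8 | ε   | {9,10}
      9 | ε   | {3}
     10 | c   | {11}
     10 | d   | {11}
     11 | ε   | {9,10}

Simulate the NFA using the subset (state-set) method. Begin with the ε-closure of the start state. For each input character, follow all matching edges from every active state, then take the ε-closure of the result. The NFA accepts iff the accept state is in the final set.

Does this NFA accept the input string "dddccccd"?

start: ε-closure({0}) = {0,1,2,3,4,8,9,10}
'd' @ 1: {1,3,5,6,9,10,11}  (accept∈set)
'd' @ 2: {1,3,7,9,10,11}  (accept∈set)
'd' @ 3: {1,3,9,10,11}  (accept∈set)
'c' @ 4: {1,3,9,10,11}  (accept∈set)
'c' @ 5: {1,3,9,10,11}  (accept∈set)
'c' @ 6: {1,3,9,10,11}  (accept∈set)
'c' @ 7: {1,3,9,10,11}  (accept∈set)
'd' @ 8: {1,3,9,10,11}  (accept∈set)
final: {1,3,9,10,11}; accept 1 in set

Answer: ACCEPT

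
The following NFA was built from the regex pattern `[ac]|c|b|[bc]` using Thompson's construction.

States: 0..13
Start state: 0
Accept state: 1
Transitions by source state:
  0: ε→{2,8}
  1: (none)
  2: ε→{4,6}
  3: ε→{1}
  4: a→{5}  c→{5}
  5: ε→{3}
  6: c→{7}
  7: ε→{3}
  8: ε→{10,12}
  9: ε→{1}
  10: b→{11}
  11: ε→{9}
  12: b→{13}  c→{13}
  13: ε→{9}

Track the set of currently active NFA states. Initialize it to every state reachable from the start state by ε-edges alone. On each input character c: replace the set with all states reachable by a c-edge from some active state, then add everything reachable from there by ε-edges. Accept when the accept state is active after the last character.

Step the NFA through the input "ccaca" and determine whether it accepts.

Answer: REJECT

Steps:
S₀ = ε-closure({0}) = {0,2,4,6,8,10,12}
'c' @ 1: {1,3,5,7,9,13}  ✓accept
'c' @ 2: {}  — dead — no transitions
rest 'aca' ignored (set empty)
final: {}; accept 1 not in set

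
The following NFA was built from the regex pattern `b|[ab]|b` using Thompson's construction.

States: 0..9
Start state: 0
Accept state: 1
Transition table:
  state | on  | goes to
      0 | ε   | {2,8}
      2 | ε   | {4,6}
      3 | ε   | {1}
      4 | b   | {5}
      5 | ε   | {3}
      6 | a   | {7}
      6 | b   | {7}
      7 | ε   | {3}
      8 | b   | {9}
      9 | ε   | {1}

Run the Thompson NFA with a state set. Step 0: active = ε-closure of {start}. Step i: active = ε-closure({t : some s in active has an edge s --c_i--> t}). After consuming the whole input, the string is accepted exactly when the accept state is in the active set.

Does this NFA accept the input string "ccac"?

initial (ε-close {0}): {0,2,4,6,8}
'c' @ 1: {}  — state set empty
rest 'cac' ignored (set empty)
after full input: {}  (accept=1 not in)

Answer: REJECT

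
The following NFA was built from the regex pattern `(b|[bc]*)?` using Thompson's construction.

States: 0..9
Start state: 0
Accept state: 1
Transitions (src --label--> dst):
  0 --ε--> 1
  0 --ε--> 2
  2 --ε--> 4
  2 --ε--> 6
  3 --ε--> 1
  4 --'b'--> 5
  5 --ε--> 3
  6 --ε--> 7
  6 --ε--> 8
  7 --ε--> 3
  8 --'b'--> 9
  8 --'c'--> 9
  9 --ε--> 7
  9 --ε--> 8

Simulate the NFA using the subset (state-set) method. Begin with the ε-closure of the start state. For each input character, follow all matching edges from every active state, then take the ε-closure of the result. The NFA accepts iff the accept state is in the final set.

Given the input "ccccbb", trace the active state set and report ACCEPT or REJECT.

S₀ = ε-closure({0}) = {0,1,2,3,4,6,7,8}
'c' @ 1: {1,3,7,8,9}  ✓accept
'c' @ 2: {1,3,7,8,9}  ✓accept
'c' @ 3: {1,3,7,8,9}  ✓accept
'c' @ 4: {1,3,7,8,9}  ✓accept
'b' @ 5: {1,3,7,8,9}  ✓accept
'b' @ 6: {1,3,7,8,9}  ✓accept
after full input: {1,3,7,8,9}  (accept=1 in)

Answer: ACCEPT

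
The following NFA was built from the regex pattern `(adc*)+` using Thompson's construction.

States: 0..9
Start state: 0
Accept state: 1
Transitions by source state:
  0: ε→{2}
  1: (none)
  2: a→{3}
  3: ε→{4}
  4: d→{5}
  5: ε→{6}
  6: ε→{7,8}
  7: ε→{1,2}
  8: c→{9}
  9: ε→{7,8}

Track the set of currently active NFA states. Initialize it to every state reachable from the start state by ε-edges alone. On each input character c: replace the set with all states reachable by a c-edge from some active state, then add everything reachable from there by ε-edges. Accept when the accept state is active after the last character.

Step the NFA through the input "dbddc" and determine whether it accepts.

start: ε-closure({0}) = {0,2}
'd' @ 1: {}  — state set empty
rest 'bddc' ignored (set empty)
final: {}; accept 1 not in set

Answer: REJECT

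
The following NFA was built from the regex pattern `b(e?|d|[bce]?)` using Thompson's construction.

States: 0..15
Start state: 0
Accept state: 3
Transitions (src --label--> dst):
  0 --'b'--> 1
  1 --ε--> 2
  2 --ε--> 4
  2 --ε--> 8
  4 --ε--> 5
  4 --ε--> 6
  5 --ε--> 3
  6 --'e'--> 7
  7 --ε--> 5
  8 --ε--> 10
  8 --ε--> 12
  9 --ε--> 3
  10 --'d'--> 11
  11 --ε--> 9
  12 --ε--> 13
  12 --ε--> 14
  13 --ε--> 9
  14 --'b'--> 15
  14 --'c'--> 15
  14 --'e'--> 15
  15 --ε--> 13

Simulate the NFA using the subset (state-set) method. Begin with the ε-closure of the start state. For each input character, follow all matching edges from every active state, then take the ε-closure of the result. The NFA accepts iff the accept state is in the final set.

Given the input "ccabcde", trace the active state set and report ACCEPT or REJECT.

initial (ε-close {0}): {0}
'c' @ 1: {}  — dead — no transitions
rest 'cabcde' ignored (set empty)
after full input: {}  (accept=3 not in)

Answer: REJECT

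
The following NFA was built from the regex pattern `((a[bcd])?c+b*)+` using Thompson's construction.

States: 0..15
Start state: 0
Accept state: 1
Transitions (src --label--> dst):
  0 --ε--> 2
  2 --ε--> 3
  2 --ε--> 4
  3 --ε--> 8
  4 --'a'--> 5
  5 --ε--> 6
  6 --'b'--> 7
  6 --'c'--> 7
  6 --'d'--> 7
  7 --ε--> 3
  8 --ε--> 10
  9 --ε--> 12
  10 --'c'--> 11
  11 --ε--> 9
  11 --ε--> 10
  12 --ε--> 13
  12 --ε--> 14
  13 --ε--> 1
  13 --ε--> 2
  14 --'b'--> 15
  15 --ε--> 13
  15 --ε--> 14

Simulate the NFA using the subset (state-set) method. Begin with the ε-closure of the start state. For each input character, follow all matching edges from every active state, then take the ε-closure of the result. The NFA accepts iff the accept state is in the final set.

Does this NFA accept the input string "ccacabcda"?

Answer: REJECT

Trace:
start: ε-closure({0}) = {0,2,3,4,8,10}
'c' @ 1: {1,2,3,4,8,9,10,11,12,13,14}  [accepting]
'c' @ 2: {1,2,3,4,8,9,10,11,12,13,14}  [accepting]
'a' @ 3: {5,6}
'c' @ 4: {3,7,8,10}
'a' @ 5: {}  — no active states
rest 'bcda' ignored (set empty)
final: {}; accept 1 not in set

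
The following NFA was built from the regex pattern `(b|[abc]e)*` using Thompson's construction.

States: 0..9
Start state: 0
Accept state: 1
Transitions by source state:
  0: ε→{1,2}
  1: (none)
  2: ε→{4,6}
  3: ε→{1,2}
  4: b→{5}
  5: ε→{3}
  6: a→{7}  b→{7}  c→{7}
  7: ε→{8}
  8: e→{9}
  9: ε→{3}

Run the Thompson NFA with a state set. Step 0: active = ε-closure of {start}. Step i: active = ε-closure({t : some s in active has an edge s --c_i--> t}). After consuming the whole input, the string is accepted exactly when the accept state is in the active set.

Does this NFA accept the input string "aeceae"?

start: ε-closure({0}) = {0,1,2,4,6}
'a' @ 1: {7,8}
'e' @ 2: {1,2,3,4,6,9}  [accepting]
'c' @ 3: {7,8}
'e' @ 4: {1,2,3,4,6,9}  [accepting]
'a' @ 5: {7,8}
'e' @ 6: {1,2,3,4,6,9}  [accepting]
end set {1,2,3,4,6,9} — state 1 in

Answer: ACCEPT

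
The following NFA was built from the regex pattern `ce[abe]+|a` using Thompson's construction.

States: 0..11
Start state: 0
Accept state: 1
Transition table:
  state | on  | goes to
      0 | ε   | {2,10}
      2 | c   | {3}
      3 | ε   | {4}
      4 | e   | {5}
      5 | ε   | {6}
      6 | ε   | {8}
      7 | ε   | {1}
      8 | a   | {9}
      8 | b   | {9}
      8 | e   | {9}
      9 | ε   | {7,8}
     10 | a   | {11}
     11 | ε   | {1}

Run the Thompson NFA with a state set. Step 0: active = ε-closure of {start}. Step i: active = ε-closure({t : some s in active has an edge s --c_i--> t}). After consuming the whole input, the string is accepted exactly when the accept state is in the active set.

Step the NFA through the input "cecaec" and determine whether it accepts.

Answer: REJECT

Steps:
start: ε-closure({0}) = {0,2,10}
'c' @ 1: {3,4}
'e' @ 2: {5,6,8}
'c' @ 3: {}  — state set empty
rest 'aec' ignored (set empty)
final: {}; accept 1 not in set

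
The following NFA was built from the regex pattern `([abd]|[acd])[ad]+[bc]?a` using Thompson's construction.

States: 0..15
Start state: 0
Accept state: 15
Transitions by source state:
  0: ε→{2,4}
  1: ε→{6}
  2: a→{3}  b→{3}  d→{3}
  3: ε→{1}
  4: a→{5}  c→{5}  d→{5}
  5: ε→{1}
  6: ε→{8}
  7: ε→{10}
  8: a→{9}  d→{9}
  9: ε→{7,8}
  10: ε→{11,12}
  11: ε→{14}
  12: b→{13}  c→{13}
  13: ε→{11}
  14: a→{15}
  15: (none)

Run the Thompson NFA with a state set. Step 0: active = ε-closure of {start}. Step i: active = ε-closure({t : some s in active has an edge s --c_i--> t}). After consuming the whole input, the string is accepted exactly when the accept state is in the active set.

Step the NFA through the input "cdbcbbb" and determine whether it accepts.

initial (ε-close {0}): {0,2,4}
'c' @ 1: {1,5,6,8}
'd' @ 2: {7,8,9,10,11,12,14}
'b' @ 3: {11,13,14}
'c' @ 4: {}  — state set empty
rest 'bbb' ignored (set empty)
end set {} — state 15 not in

Answer: REJECT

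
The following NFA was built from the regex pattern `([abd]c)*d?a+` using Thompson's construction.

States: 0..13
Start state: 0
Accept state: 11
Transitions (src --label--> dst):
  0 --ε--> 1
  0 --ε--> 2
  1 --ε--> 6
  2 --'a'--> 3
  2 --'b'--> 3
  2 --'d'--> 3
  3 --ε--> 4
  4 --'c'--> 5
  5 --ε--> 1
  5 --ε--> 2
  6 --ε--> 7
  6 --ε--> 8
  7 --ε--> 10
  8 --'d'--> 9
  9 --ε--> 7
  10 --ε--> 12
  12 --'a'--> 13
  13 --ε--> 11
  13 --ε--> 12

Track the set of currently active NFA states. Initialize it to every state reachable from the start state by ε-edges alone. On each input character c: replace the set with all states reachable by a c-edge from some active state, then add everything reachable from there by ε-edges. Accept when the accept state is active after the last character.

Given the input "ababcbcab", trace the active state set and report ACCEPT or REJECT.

Answer: REJECT

Trace:
initial (ε-close {0}): {0,1,2,6,7,8,10,12}
'a' @ 1: {3,4,11,12,13}  (accept∈set)
'b' @ 2: {}  — state set empty
rest 'abcbcab' ignored (set empty)
after full input: {}  (accept=11 not in)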